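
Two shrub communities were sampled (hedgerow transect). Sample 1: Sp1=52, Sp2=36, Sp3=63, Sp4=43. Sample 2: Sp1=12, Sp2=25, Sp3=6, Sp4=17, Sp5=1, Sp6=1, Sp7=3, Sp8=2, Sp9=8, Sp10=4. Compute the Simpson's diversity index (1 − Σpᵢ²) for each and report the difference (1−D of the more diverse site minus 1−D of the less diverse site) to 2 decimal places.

0.07

Sample 1: N=194, proportions 0.268, 0.1856, 0.3247, 0.2216, giving 1−D = 0.7391 (working shown to 4 dp, full precision carried).
Sample 2: N=79, proportions 0.1519, 0.3165, 0.0759, 0.2152, 0.0127, 0.0127, 0.038, 0.0253, 0.1013, 0.0506, giving 1−D = 0.8095.
Difference = |0.7391 − 0.8095| = 0.0704, i.e. 0.07 to 2 decimal places.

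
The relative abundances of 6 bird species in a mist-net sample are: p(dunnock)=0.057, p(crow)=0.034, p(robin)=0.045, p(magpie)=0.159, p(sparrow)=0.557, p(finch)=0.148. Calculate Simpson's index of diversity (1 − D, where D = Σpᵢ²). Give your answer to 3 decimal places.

D = 0.057² + 0.034² + 0.045² + 0.159² + 0.557² + 0.148² = 0.00325 + 0.00116 + 0.00202 + 0.02528 + 0.31025 + 0.02190 = 0.36386 (working shown to 5 dp, full precision carried).
So 1 − D = 0.63614, i.e. 0.636 to 3 decimal places.

0.636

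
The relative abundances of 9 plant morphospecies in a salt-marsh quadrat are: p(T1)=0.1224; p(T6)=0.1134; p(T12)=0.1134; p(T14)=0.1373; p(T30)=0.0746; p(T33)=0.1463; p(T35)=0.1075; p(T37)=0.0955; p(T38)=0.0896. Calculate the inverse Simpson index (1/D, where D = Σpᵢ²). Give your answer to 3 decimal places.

D = 0.1224² + 0.1134² + 0.1134² + 0.1373² + 0.0746² + 0.1463² + 0.1075² + 0.0955² + 0.0896² = 0.0149818 + 0.0128596 + 0.0128596 + 0.0188513 + 0.0055652 + 0.0214037 + 0.0115562 + 0.0091202 + 0.0080282 = 0.1152257 (working shown to 7 dp, full precision carried).
So 1/D = 8.67862, i.e. 8.679 to 3 decimal places.

8.679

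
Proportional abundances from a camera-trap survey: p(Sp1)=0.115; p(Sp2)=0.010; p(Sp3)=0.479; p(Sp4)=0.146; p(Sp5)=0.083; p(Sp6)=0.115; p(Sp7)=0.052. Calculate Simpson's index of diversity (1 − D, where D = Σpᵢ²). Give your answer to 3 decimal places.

D = 0.115² + 0.01² + 0.479² + 0.146² + 0.083² + 0.115² + 0.052² = 0.01323 + 0.00010 + 0.22944 + 0.02132 + 0.00689 + 0.01323 + 0.00270 = 0.28690 (working shown to 5 dp, full precision carried).
So 1 − D = 0.71310, i.e. 0.713 to 3 decimal places.

0.713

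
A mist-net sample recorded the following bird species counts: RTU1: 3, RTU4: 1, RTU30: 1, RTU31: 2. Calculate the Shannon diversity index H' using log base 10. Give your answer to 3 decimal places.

0.555

Total N = 3+1+1+2 = 7, so the proportions are 0.42857, 0.14286, 0.14286, 0.28571 (working shown to 5 dp, full precision carried).
Each pᵢ log₁₀ pᵢ term: 0.42857×(-0.36798)=-0.15770, 0.14286×(-0.84510)=-0.12073, 0.14286×(-0.84510)=-0.12073, 0.28571×(-0.54407)=-0.15545.
Sum = -0.55461, so H' = 0.555.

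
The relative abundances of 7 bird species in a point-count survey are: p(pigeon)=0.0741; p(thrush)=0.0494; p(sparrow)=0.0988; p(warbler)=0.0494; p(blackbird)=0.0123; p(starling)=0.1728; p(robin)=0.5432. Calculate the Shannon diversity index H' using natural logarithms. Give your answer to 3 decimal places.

1.408

Each pᵢ ln pᵢ term (working shown to 5 dp, full precision carried): 0.0741×(-2.60234)=-0.19283, 0.0494×(-3.00780)=-0.14859, 0.0988×(-2.31466)=-0.22869, 0.0494×(-3.00780)=-0.14859, 0.0123×(-4.39816)=-0.05410, 0.1728×(-1.75562)=-0.30337, 0.5432×(-0.61028)=-0.33150.
Sum = -1.40766, so H' = 1.408.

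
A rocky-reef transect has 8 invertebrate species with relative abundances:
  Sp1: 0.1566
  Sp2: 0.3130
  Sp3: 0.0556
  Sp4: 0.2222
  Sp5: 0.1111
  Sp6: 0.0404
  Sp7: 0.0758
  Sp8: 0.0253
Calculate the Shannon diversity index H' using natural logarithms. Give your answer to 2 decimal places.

Each pᵢ ln pᵢ term (working shown to 4 dp, full precision carried): 0.1566×(-1.8541)=-0.2903, 0.313×(-1.1616)=-0.3636, 0.0556×(-2.8896)=-0.1607, 0.2222×(-1.5042)=-0.3342, 0.1111×(-2.1973)=-0.2441, 0.0404×(-3.2089)=-0.1296, 0.0758×(-2.5797)=-0.1955, 0.0253×(-3.6770)=-0.0930.
Sum = -1.8111, so H' = 1.81.

1.81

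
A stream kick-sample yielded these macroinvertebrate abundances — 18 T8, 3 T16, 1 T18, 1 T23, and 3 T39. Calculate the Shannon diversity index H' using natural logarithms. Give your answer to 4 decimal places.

1.0035

Total N = 18+3+1+1+3 = 26, so the proportions are 0.692308, 0.115385, 0.038462, 0.038462, 0.115385 (working shown to 6 dp, full precision carried).
Each pᵢ ln pᵢ term: 0.692308×(-0.367725)=-0.254579, 0.115385×(-2.159484)=-0.249171, 0.038462×(-3.258097)=-0.125311, 0.038462×(-3.258097)=-0.125311, 0.115385×(-2.159484)=-0.249171.
Sum = -1.003544, so H' = 1.0035.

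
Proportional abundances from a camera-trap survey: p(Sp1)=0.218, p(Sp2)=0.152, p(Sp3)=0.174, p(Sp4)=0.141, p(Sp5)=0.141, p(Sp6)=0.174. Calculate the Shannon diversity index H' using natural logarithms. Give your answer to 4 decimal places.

Each pᵢ ln pᵢ term (working shown to 6 dp, full precision carried): 0.218×(-1.523260)=-0.332071, 0.152×(-1.883875)=-0.286349, 0.174×(-1.748700)=-0.304274, 0.141×(-1.958995)=-0.276218, 0.141×(-1.958995)=-0.276218, 0.174×(-1.748700)=-0.304274.
Sum = -1.779404, so H' = 1.7794.

1.7794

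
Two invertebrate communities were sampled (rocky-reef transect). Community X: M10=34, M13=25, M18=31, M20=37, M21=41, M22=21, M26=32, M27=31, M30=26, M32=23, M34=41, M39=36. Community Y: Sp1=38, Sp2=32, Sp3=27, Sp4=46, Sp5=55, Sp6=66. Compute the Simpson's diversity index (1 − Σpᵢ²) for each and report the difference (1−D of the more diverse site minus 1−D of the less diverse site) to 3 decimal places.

0.095

Community X: N=378, proportions 0.08995, 0.06614, 0.08201, 0.09788, 0.10847, 0.05556, 0.08466, 0.08201, 0.06878, 0.06085, 0.10847, 0.09524, giving 1−D = 0.91322 (working shown to 5 dp, full precision carried).
Community Y: N=264, proportions 0.14394, 0.12121, 0.10227, 0.17424, 0.20833, 0.25, giving 1−D = 0.81787.
Difference = |0.91322 − 0.81787| = 0.09535, i.e. 0.095 to 3 decimal places.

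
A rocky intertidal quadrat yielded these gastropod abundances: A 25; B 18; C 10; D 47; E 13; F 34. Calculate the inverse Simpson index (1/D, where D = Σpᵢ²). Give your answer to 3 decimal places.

Total N = 25+18+10+47+13+34 = 147, so the proportions are 0.170068, 0.122449, 0.0680272, 0.3197279, 0.0884354, 0.2312925 (working shown to 7 dp, full precision carried).
D = 0.170068² + 0.122449² + 0.0680272² + 0.3197279² + 0.0884354² + 0.2312925² = 0.0289231 + 0.0149938 + 0.0046277 + 0.1022259 + 0.0078208 + 0.0534962 = 0.2120876.
So 1/D = 4.71503, i.e. 4.715 to 3 decimal places.

4.715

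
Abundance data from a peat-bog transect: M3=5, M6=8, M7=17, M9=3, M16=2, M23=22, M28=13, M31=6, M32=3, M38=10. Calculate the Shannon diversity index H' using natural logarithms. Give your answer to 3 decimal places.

2.062

Total N = 5+8+17+3+2+22+13+6+3+10 = 89, so the proportions are 0.05618, 0.08989, 0.19101, 0.03371, 0.02247, 0.24719, 0.14607, 0.06742, 0.03371, 0.11236 (working shown to 5 dp, full precision carried).
Each pᵢ ln pᵢ term: 0.05618×(-2.87920)=-0.16175, 0.08989×(-2.40919)=-0.21656, 0.19101×(-1.65542)=-0.31620, 0.03371×(-3.39002)=-0.11427, 0.02247×(-3.79549)=-0.08529, 0.24719×(-1.39759)=-0.34547, 0.14607×(-1.92369)=-0.28099, 0.06742×(-2.69688)=-0.18181, 0.03371×(-3.39002)=-0.11427, 0.11236×(-2.18605)=-0.24562.
Sum = -2.06224, so H' = 2.062.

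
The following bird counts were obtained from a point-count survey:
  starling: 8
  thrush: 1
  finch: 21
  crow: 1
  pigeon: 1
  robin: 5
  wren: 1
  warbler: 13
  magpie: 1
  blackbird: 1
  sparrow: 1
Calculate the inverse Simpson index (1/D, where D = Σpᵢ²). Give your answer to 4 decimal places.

4.1303

Total N = 8+1+21+1+1+5+1+13+1+1+1 = 54, so the proportions are 0.14814815, 0.01851852, 0.38888889, 0.01851852, 0.01851852, 0.09259259, 0.01851852, 0.24074074, 0.01851852, 0.01851852, 0.01851852 (working shown to 8 dp, full precision carried).
D = 0.14814815² + 0.01851852² + 0.38888889² + 0.01851852² + 0.01851852² + 0.09259259² + 0.01851852² + 0.24074074² + 0.01851852² + 0.01851852² + 0.01851852² = 0.02194787 + 0.00034294 + 0.15123457 + 0.00034294 + 0.00034294 + 0.00857339 + 0.00034294 + 0.05795610 + 0.00034294 + 0.00034294 + 0.00034294 = 0.24211248.
So 1/D = 4.130312, i.e. 4.1303 to 4 decimal places.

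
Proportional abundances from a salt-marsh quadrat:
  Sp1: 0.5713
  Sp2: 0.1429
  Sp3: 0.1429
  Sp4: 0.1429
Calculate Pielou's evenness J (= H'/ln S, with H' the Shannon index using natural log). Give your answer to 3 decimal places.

0.832

H' = −Σ pᵢ ln pᵢ = −((-0.31984) + (-0.27803) + (-0.27803) + (-0.27803)) = 1.15392 (working shown to 5 dp, full precision carried).
With S = 4 species, ln S = 1.38629, so J = 1.15392/1.38629 = 0.83238, i.e. 0.832 to 3 decimal places.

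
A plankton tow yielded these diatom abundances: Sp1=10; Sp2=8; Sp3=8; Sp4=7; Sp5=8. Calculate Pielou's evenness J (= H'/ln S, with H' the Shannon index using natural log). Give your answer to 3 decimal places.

0.996

Total N = 10+8+8+7+8 = 41, so the proportions are 0.2439, 0.19512, 0.19512, 0.17073, 0.19512 (working shown to 5 dp, full precision carried).
H' = −Σ pᵢ ln pᵢ = −((-0.34414) + (-0.31885) + (-0.31885) + (-0.30180) + (-0.31885)) = 1.60250.
With S = 5 species, ln S = 1.60944, so J = 1.60250/1.60944 = 0.99569, i.e. 0.996 to 3 decimal places.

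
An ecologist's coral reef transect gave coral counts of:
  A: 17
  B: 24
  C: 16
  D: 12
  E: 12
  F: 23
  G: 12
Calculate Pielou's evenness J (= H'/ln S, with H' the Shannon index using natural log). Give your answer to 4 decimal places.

Total N = 17+24+16+12+12+23+12 = 116, so the proportions are 0.146552, 0.206897, 0.137931, 0.103448, 0.103448, 0.198276, 0.103448 (working shown to 6 dp, full precision carried).
H' = −Σ pᵢ ln pᵢ = −((-0.281435) + (-0.325973) + (-0.273242) + (-0.234691) + (-0.234691) + (-0.320829) + (-0.234691)) = 1.905553.
With S = 7 species, ln S = 1.945910, so J = 1.905553/1.945910 = 0.979260, i.e. 0.9793 to 4 decimal places.

0.9793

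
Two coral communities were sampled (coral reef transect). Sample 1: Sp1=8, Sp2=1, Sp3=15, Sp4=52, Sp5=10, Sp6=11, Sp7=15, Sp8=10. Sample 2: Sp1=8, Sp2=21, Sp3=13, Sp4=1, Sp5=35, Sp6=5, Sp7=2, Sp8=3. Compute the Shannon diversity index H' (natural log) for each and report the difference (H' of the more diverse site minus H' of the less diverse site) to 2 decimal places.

0.10

Sample 1: N=122, proportions 0.0656, 0.0082, 0.123, 0.4262, 0.082, 0.0902, 0.123, 0.082, giving H' = 1.7239 (working shown to 4 dp, full precision carried).
Sample 2: N=88, proportions 0.0909, 0.2386, 0.1477, 0.0114, 0.3977, 0.0568, 0.0227, 0.0341, giving H' = 1.6241.
Difference = |1.7239 − 1.6241| = 0.0998, i.e. 0.10 to 2 decimal places.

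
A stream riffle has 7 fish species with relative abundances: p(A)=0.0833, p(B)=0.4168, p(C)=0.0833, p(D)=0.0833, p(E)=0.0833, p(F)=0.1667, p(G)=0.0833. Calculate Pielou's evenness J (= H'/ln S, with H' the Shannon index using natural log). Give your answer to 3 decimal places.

H' = −Σ pᵢ ln pᵢ = −((-0.20703) + (-0.36476) + (-0.20703) + (-0.20703) + (-0.20703) + (-0.29865) + (-0.20703)) = 1.69855 (working shown to 5 dp, full precision carried).
With S = 7 species, ln S = 1.94591, so J = 1.69855/1.94591 = 0.87288, i.e. 0.873 to 3 decimal places.

0.873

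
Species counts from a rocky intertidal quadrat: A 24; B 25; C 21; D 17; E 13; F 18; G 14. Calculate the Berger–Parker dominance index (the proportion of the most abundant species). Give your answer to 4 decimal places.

Total N = 24+25+21+17+13+18+14 = 132, so the proportions are 0.181818, 0.189394, 0.159091, 0.128788, 0.098485, 0.136364, 0.106061 (working shown to 6 dp, full precision carried).
The largest proportion is 0.189394, i.e. d = 0.1894 to 4 decimal places.

0.1894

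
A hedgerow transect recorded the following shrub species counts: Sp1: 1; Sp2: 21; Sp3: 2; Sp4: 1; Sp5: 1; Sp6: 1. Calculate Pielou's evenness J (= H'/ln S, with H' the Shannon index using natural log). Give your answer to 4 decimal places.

0.4892

Total N = 1+21+2+1+1+1 = 27, so the proportions are 0.037037, 0.777778, 0.074074, 0.037037, 0.037037, 0.037037 (working shown to 6 dp, full precision carried).
H' = −Σ pᵢ ln pᵢ = −((-0.122068) + (-0.195467) + (-0.192792) + (-0.122068) + (-0.122068) + (-0.122068)) = 0.876531.
With S = 6 species, ln S = 1.791759, so J = 0.876531/1.791759 = 0.489201, i.e. 0.4892 to 4 decimal places.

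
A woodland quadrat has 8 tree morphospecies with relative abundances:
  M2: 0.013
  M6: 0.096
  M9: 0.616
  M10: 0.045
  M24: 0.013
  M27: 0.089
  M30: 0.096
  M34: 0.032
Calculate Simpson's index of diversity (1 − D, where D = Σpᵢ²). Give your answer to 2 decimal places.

0.59

D = 0.013² + 0.096² + 0.616² + 0.045² + 0.013² + 0.089² + 0.096² + 0.032² = 0.0002 + 0.0092 + 0.3795 + 0.0020 + 0.0002 + 0.0079 + 0.0092 + 0.0010 = 0.4092 (working shown to 4 dp, full precision carried).
So 1 − D = 0.5908, i.e. 0.59 to 2 decimal places.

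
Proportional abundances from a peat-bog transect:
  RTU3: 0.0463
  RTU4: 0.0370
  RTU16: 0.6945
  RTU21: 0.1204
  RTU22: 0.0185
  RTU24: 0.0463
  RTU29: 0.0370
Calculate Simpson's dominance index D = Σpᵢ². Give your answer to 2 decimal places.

0.50

D = 0.0463² + 0.037² + 0.6945² + 0.1204² + 0.0185² + 0.0463² + 0.037² = 0.0021 + 0.0014 + 0.4823 + 0.0145 + 0.0003 + 0.0021 + 0.0014 = 0.5042 (working shown to 4 dp, full precision carried).
To 2 decimal places, D = 0.50.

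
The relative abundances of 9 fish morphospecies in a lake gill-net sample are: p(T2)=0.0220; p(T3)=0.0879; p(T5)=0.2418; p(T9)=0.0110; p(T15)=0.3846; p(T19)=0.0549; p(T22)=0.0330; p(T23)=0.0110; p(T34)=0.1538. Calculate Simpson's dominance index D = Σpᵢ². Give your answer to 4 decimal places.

0.2426

D = 0.022² + 0.0879² + 0.2418² + 0.011² + 0.3846² + 0.0549² + 0.033² + 0.011² + 0.1538² = 0.000484 + 0.007726 + 0.058467 + 0.000121 + 0.147917 + 0.003014 + 0.001089 + 0.000121 + 0.023654 = 0.242594 (working shown to 6 dp, full precision carried).
To 4 decimal places, D = 0.2426.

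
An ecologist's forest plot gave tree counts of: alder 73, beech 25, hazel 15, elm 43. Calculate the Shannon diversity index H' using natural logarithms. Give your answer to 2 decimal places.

1.23

Total N = 73+25+15+43 = 156, so the proportions are 0.4679, 0.1603, 0.0962, 0.2756 (working shown to 4 dp, full precision carried).
Each pᵢ ln pᵢ term: 0.4679×(-0.7594)=-0.3554, 0.1603×(-1.8310)=-0.2934, 0.0962×(-2.3418)=-0.2252, 0.2756×(-1.2887)=-0.3552.
Sum = -1.2292, so H' = 1.23.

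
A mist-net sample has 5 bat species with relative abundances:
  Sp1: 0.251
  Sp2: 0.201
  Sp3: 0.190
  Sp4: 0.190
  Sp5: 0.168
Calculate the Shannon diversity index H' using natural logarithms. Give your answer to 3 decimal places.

Each pᵢ ln pᵢ term (working shown to 5 dp, full precision carried): 0.251×(-1.38230)=-0.34696, 0.201×(-1.60445)=-0.32249, 0.19×(-1.66073)=-0.31554, 0.19×(-1.66073)=-0.31554, 0.168×(-1.78379)=-0.29968.
Sum = -1.60021, so H' = 1.600.

1.600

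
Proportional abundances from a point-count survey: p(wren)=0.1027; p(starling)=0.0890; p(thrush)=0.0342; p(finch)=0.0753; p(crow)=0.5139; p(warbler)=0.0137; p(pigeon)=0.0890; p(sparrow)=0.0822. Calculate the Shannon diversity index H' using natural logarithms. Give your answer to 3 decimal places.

1.581

Each pᵢ ln pᵢ term (working shown to 5 dp, full precision carried): 0.1027×(-2.27594)=-0.23374, 0.089×(-2.41912)=-0.21530, 0.0342×(-3.37553)=-0.11544, 0.0753×(-2.58628)=-0.19475, 0.5139×(-0.66573)=-0.34212, 0.0137×(-4.29036)=-0.05878, 0.089×(-2.41912)=-0.21530, 0.0822×(-2.49860)=-0.20538.
Sum = -1.58081, so H' = 1.581.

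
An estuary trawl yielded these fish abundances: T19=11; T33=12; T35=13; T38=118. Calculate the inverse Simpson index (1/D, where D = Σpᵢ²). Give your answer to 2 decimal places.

1.65

Total N = 11+12+13+118 = 154, so the proportions are 0.07143, 0.07792, 0.08442, 0.76623 (working shown to 5 dp, full precision carried).
D = 0.07143² + 0.07792² + 0.08442² + 0.76623² = 0.00510 + 0.00607 + 0.00713 + 0.58711 = 0.60541.
So 1/D = 1.6518, i.e. 1.65 to 2 decimal places.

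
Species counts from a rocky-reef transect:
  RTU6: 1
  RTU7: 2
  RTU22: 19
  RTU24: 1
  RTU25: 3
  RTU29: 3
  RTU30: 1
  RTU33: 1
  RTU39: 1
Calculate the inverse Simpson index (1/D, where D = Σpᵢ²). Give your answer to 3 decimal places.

2.639

Total N = 1+2+19+1+3+3+1+1+1 = 32, so the proportions are 0.03125, 0.0625, 0.59375, 0.03125, 0.09375, 0.09375, 0.03125, 0.03125, 0.03125 (working shown to 6 dp, full precision carried).
D = 0.03125² + 0.0625² + 0.59375² + 0.03125² + 0.09375² + 0.09375² + 0.03125² + 0.03125² + 0.03125² = 0.000977 + 0.003906 + 0.352539 + 0.000977 + 0.008789 + 0.008789 + 0.000977 + 0.000977 + 0.000977 = 0.378906.
So 1/D = 2.63918, i.e. 2.639 to 3 decimal places.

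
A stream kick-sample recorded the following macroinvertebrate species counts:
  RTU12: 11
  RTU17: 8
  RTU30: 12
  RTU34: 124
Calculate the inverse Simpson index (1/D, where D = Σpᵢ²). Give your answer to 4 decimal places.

1.5298

Total N = 11+8+12+124 = 155, so the proportions are 0.0709677, 0.0516129, 0.0774194, 0.8 (working shown to 7 dp, full precision carried).
D = 0.0709677² + 0.0516129² + 0.0774194² + 0.8² = 0.0050364 + 0.0026639 + 0.0059938 + 0.6400000 = 0.6536941.
So 1/D = 1.529768, i.e. 1.5298 to 4 decimal places.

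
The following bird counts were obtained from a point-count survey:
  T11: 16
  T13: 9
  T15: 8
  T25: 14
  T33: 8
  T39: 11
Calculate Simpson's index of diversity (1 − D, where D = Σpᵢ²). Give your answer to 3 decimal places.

0.820

Total N = 16+9+8+14+8+11 = 66, so the proportions are 0.24242, 0.13636, 0.12121, 0.21212, 0.12121, 0.16667 (working shown to 5 dp, full precision carried).
D = 0.24242² + 0.13636² + 0.12121² + 0.21212² + 0.12121² + 0.16667² = 0.05877 + 0.01860 + 0.01469 + 0.04500 + 0.01469 + 0.02778 = 0.17952.
So 1 − D = 0.82048, i.e. 0.820 to 3 decimal places.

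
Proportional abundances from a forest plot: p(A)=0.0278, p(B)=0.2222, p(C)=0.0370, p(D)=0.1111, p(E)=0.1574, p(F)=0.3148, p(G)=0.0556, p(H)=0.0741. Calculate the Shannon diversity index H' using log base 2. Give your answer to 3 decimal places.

Each pᵢ log₂ pᵢ term (working shown to 5 dp, full precision carried): 0.0278×(-5.16877)=-0.14369, 0.2222×(-2.17007)=-0.48219, 0.037×(-4.75633)=-0.17598, 0.1111×(-3.17007)=-0.35219, 0.1574×(-2.66749)=-0.41986, 0.3148×(-1.66749)=-0.52493, 0.0556×(-4.16877)=-0.23178, 0.0741×(-3.75438)=-0.27820.
Sum = -2.60883, so H' = 2.609.

2.609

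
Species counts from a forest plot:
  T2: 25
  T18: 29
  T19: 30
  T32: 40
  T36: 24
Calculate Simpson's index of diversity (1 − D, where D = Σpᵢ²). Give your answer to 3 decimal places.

0.793

Total N = 25+29+30+40+24 = 148, so the proportions are 0.16892, 0.19595, 0.2027, 0.27027, 0.16216 (working shown to 5 dp, full precision carried).
D = 0.16892² + 0.19595² + 0.2027² + 0.27027² + 0.16216² = 0.02853 + 0.03839 + 0.04109 + 0.07305 + 0.02630 = 0.20736.
So 1 − D = 0.79264, i.e. 0.793 to 3 decimal places.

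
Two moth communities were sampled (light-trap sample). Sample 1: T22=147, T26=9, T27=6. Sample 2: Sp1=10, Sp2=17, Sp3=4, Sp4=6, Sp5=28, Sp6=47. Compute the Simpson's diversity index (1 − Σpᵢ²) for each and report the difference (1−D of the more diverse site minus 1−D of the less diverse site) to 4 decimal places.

0.5541

Sample 1: N=162, proportions 0.907407, 0.055556, 0.037037, giving 1−D = 0.172154 (working shown to 6 dp, full precision carried).
Sample 2: N=112, proportions 0.089286, 0.151786, 0.035714, 0.053571, 0.25, 0.419643, giving 1−D = 0.726244.
Difference = |0.172154 − 0.726244| = 0.554090, i.e. 0.5541 to 4 decimal places.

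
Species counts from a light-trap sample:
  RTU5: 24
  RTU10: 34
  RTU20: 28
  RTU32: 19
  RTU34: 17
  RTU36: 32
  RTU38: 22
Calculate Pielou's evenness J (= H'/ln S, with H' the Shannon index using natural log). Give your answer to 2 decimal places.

Total N = 24+34+28+19+17+32+22 = 176, so the proportions are 0.1364, 0.1932, 0.1591, 0.108, 0.0966, 0.1818, 0.125 (working shown to 4 dp, full precision carried).
H' = −Σ pᵢ ln pᵢ = −((-0.2717) + (-0.3176) + (-0.2925) + (-0.2403) + (-0.2258) + (-0.3100) + (-0.2599)) = 1.9177.
With S = 7 species, ln S = 1.9459, so J = 1.9177/1.9459 = 0.9855, i.e. 0.99 to 2 decimal places.

0.99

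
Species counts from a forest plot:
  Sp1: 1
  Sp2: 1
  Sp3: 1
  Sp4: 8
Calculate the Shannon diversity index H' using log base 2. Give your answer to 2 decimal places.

1.28

Total N = 1+1+1+8 = 11, so the proportions are 0.0909, 0.0909, 0.0909, 0.7273 (working shown to 4 dp, full precision carried).
Each pᵢ log₂ pᵢ term: 0.0909×(-3.4594)=-0.3145, 0.0909×(-3.4594)=-0.3145, 0.0909×(-3.4594)=-0.3145, 0.7273×(-0.4594)=-0.3341.
Sum = -1.2776, so H' = 1.28.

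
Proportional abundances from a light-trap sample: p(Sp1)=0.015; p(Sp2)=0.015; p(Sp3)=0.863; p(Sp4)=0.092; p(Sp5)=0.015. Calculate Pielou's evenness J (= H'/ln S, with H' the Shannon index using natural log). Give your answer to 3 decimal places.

0.333

H' = −Σ pᵢ ln pᵢ = −((-0.06300) + (-0.06300) + (-0.12715) + (-0.21951) + (-0.06300)) = 0.53565 (working shown to 5 dp, full precision carried).
With S = 5 species, ln S = 1.60944, so J = 0.53565/1.60944 = 0.33282, i.e. 0.333 to 3 decimal places.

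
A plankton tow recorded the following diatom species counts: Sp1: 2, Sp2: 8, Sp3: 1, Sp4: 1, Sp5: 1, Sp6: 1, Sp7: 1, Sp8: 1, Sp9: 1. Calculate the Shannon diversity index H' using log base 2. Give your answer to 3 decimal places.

2.558

Total N = 2+8+1+1+1+1+1+1+1 = 17, so the proportions are 0.11765, 0.47059, 0.05882, 0.05882, 0.05882, 0.05882, 0.05882, 0.05882, 0.05882 (working shown to 5 dp, full precision carried).
Each pᵢ log₂ pᵢ term: 0.11765×(-3.08746)=-0.36323, 0.47059×(-1.08746)=-0.51175, 0.05882×(-4.08746)=-0.24044, 0.05882×(-4.08746)=-0.24044, 0.05882×(-4.08746)=-0.24044, 0.05882×(-4.08746)=-0.24044, 0.05882×(-4.08746)=-0.24044, 0.05882×(-4.08746)=-0.24044, 0.05882×(-4.08746)=-0.24044.
Sum = -2.55805, so H' = 2.558.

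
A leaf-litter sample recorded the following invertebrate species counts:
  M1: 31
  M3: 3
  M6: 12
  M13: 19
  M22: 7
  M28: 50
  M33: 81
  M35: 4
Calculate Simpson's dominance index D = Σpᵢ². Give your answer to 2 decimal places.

Total N = 31+3+12+19+7+50+81+4 = 207, so the proportions are 0.1498, 0.0145, 0.058, 0.0918, 0.0338, 0.2415, 0.3913, 0.0193 (working shown to 4 dp, full precision carried).
D = 0.1498² + 0.0145² + 0.058² + 0.0918² + 0.0338² + 0.2415² + 0.3913² + 0.0193² = 0.0224 + 0.0002 + 0.0034 + 0.0084 + 0.0011 + 0.0583 + 0.1531 + 0.0004 = 0.2474.
To 2 decimal places, D = 0.25.

0.25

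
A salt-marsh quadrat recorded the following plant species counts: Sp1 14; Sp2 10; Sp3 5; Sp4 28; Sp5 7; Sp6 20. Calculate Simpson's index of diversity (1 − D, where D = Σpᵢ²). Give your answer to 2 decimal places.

Total N = 14+10+5+28+7+20 = 84, so the proportions are 0.1667, 0.119, 0.0595, 0.3333, 0.0833, 0.2381 (working shown to 4 dp, full precision carried).
D = 0.1667² + 0.119² + 0.0595² + 0.3333² + 0.0833² + 0.2381² = 0.0278 + 0.0142 + 0.0035 + 0.1111 + 0.0069 + 0.0567 = 0.2202.
So 1 − D = 0.7798, i.e. 0.78 to 2 decimal places.

0.78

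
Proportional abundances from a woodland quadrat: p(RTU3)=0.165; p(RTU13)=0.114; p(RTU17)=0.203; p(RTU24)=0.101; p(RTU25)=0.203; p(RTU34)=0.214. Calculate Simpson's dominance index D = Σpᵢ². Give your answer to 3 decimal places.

0.179

D = 0.165² + 0.114² + 0.203² + 0.101² + 0.203² + 0.214² = 0.02723 + 0.01300 + 0.04121 + 0.01020 + 0.04121 + 0.04580 = 0.17864 (working shown to 5 dp, full precision carried).
To 3 decimal places, D = 0.179.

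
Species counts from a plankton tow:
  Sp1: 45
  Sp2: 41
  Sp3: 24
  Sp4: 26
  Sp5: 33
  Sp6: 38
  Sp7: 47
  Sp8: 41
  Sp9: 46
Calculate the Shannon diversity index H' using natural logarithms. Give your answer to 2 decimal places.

2.17

Total N = 45+41+24+26+33+38+47+41+46 = 341, so the proportions are 0.132, 0.1202, 0.0704, 0.0762, 0.0968, 0.1114, 0.1378, 0.1202, 0.1349 (working shown to 4 dp, full precision carried).
Each pᵢ ln pᵢ term: 0.132×(-2.0252)=-0.2673, 0.1202×(-2.1183)=-0.2547, 0.0704×(-2.6538)=-0.1868, 0.0762×(-2.5738)=-0.1962, 0.0968×(-2.3354)=-0.2260, 0.1114×(-2.1943)=-0.2445, 0.1378×(-1.9817)=-0.2731, 0.1202×(-2.1183)=-0.2547, 0.1349×(-2.0032)=-0.2702.
Sum = -2.1736, so H' = 2.17.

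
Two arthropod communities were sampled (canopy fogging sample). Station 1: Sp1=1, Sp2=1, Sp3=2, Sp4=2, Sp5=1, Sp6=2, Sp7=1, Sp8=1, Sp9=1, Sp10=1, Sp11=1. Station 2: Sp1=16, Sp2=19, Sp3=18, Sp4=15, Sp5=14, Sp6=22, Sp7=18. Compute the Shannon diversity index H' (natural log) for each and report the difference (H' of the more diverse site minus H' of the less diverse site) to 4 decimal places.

Station 1: N=14, proportions 0.071429, 0.071429, 0.142857, 0.142857, 0.071429, 0.142857, 0.071429, 0.071429, 0.071429, 0.071429, 0.071429, giving H' = 2.341994 (working shown to 6 dp, full precision carried).
Station 2: N=122, proportions 0.131148, 0.155738, 0.147541, 0.122951, 0.114754, 0.180328, 0.147541, giving H' = 1.935745.
Difference = |2.341994 − 1.935745| = 0.406249, i.e. 0.4062 to 4 decimal places.

0.4062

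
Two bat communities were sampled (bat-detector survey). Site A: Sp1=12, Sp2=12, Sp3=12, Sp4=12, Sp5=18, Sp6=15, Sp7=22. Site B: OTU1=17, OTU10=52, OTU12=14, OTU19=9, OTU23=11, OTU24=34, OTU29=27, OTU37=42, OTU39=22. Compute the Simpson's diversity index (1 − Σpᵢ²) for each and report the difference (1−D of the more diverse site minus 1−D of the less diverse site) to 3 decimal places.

Site A: N=103, proportions 0.116505, 0.116505, 0.116505, 0.116505, 0.174757, 0.145631, 0.213592, giving 1−D = 0.848336 (working shown to 6 dp, full precision carried).
Site B: N=228, proportions 0.074561, 0.22807, 0.061404, 0.039474, 0.048246, 0.149123, 0.118421, 0.184211, 0.096491, giving 1−D = 0.855263.
Difference = |0.848336 − 0.855263| = 0.006927, i.e. 0.007 to 3 decimal places.

0.007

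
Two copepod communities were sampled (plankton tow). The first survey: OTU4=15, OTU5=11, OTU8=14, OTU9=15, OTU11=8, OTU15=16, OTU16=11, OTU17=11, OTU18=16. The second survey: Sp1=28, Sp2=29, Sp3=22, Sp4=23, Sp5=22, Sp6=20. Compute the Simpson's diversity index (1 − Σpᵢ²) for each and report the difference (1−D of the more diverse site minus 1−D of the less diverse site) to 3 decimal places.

The first survey: N=117, proportions 0.12821, 0.09402, 0.11966, 0.12821, 0.06838, 0.13675, 0.09402, 0.09402, 0.13675, giving 1−D = 0.88421 (working shown to 5 dp, full precision carried).
The second survey: N=144, proportions 0.19444, 0.20139, 0.15278, 0.15972, 0.15278, 0.13889, giving 1−D = 0.83015.
Difference = |0.88421 − 0.83015| = 0.05406, i.e. 0.054 to 3 decimal places.

0.054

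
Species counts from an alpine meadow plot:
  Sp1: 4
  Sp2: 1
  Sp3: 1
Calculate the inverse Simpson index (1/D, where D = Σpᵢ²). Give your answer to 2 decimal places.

2.00

Total N = 4+1+1 = 6, so the proportions are 0.66667, 0.16667, 0.16667 (working shown to 5 dp, full precision carried).
D = 0.66667² + 0.16667² + 0.16667² = 0.44444 + 0.02778 + 0.02778 = 0.50000.
So 1/D = 2.0000, i.e. 2.00 to 2 decimal places.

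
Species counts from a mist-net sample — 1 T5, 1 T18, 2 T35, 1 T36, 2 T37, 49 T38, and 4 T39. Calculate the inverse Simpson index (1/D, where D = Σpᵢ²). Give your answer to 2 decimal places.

Total N = 1+1+2+1+2+49+4 = 60, so the proportions are 0.01667, 0.01667, 0.03333, 0.01667, 0.03333, 0.81667, 0.06667 (working shown to 5 dp, full precision carried).
D = 0.01667² + 0.01667² + 0.03333² + 0.01667² + 0.03333² + 0.81667² + 0.06667² = 0.00028 + 0.00028 + 0.00111 + 0.00028 + 0.00111 + 0.66694 + 0.00444 = 0.67444.
So 1/D = 1.4827, i.e. 1.48 to 2 decimal places.

1.48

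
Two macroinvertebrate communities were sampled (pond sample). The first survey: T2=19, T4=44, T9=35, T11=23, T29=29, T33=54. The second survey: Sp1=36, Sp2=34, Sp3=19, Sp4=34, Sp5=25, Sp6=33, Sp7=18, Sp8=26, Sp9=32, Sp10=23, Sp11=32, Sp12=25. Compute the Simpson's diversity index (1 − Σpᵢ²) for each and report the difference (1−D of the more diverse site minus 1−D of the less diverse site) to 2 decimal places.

0.10

The first survey: N=204, proportions 0.0931, 0.2157, 0.1716, 0.1127, 0.1422, 0.2647, giving 1−D = 0.8124 (working shown to 4 dp, full precision carried).
The second survey: N=337, proportions 0.1068, 0.1009, 0.0564, 0.1009, 0.0742, 0.0979, 0.0534, 0.0772, 0.095, 0.0682, 0.095, 0.0742, giving 1−D = 0.9130.
Difference = |0.8124 − 0.9130| = 0.1006, i.e. 0.10 to 2 decimal places.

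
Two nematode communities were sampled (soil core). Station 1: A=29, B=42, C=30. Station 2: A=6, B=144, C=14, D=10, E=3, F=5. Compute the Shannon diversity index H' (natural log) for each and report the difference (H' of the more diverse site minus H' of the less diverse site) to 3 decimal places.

Station 1: N=101, proportions 0.287129, 0.415842, 0.29703, giving H' = 1.083738 (working shown to 6 dp, full precision carried).
Station 2: N=182, proportions 0.032967, 0.791209, 0.076923, 0.054945, 0.016484, 0.027473, giving H' = 0.820933.
Difference = |1.083738 − 0.820933| = 0.262805, i.e. 0.263 to 3 decimal places.

0.263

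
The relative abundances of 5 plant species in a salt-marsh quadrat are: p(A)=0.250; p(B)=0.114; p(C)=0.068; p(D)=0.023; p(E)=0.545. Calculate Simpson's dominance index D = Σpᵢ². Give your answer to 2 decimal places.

0.38

D = 0.25² + 0.114² + 0.068² + 0.023² + 0.545² = 0.0625 + 0.0130 + 0.0046 + 0.0005 + 0.2970 = 0.3777 (working shown to 4 dp, full precision carried).
To 2 decimal places, D = 0.38.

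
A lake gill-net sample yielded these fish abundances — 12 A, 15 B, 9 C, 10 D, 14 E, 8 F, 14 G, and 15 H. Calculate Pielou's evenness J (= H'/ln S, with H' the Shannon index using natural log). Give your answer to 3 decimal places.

Total N = 12+15+9+10+14+8+14+15 = 97, so the proportions are 0.12371, 0.15464, 0.09278, 0.10309, 0.14433, 0.08247, 0.14433, 0.15464 (working shown to 5 dp, full precision carried).
H' = −Σ pᵢ ln pᵢ = −((-0.25853) + (-0.28866) + (-0.22059) + (-0.23424) + (-0.27937) + (-0.20580) + (-0.27937) + (-0.28866)) = 2.05522.
With S = 8 species, ln S = 2.07944, so J = 2.05522/2.07944 = 0.98835, i.e. 0.988 to 3 decimal places.

0.988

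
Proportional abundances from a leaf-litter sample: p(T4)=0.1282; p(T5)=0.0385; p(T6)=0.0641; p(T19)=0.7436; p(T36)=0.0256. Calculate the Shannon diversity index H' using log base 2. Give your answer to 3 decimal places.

1.268

Each pᵢ log₂ pᵢ term (working shown to 5 dp, full precision carried): 0.1282×(-2.96353)=-0.37992, 0.0385×(-4.69900)=-0.18091, 0.0641×(-3.96353)=-0.25406, 0.7436×(-0.42740)=-0.31782, 0.0256×(-5.28771)=-0.13537.
Sum = -1.26808, so H' = 1.268.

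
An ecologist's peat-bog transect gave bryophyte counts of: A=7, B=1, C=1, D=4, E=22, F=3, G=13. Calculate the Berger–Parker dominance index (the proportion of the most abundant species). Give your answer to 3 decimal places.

0.431

Total N = 7+1+1+4+22+3+13 = 51, so the proportions are 0.13725, 0.01961, 0.01961, 0.07843, 0.43137, 0.05882, 0.2549 (working shown to 5 dp, full precision carried).
The largest proportion is 0.43137, i.e. d = 0.431 to 3 decimal places.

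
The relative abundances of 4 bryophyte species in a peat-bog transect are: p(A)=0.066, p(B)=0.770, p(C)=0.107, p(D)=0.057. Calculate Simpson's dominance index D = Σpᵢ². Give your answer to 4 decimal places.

0.6120

D = 0.066² + 0.77² + 0.107² + 0.057² = 0.004356 + 0.592900 + 0.011449 + 0.003249 = 0.611954 (working shown to 6 dp, full precision carried).
To 4 decimal places, D = 0.6120.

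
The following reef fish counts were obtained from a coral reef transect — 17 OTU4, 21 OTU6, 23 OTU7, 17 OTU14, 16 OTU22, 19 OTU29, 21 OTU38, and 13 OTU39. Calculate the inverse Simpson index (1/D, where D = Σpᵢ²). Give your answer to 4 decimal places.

7.7870

Total N = 17+21+23+17+16+19+21+13 = 147, so the proportions are 0.11564626, 0.14285714, 0.15646259, 0.11564626, 0.10884354, 0.1292517, 0.14285714, 0.08843537 (working shown to 8 dp, full precision carried).
D = 0.11564626² + 0.14285714² + 0.15646259² + 0.11564626² + 0.10884354² + 0.1292517² + 0.14285714² + 0.08843537² = 0.01337406 + 0.02040816 + 0.02448054 + 0.01337406 + 0.01184692 + 0.01670600 + 0.02040816 + 0.00782082 = 0.12841871.
So 1/D = 7.787027, i.e. 7.7870 to 4 decimal places.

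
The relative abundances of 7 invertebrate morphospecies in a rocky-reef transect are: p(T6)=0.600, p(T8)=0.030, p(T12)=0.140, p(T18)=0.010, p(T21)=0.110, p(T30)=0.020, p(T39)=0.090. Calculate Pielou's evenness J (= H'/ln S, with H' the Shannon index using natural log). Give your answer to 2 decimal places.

0.65

H' = −Σ pᵢ ln pᵢ = −((-0.3065) + (-0.1052) + (-0.2753) + (-0.0461) + (-0.2428) + (-0.0782) + (-0.2167)) = 1.2708 (working shown to 4 dp, full precision carried).
With S = 7 species, ln S = 1.9459, so J = 1.2708/1.9459 = 0.6530, i.e. 0.65 to 2 decimal places.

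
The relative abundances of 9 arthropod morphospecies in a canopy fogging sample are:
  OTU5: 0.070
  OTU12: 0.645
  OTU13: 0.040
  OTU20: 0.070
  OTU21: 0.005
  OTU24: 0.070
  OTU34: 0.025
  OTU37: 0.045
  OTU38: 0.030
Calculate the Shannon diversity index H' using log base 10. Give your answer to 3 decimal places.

0.579

Each pᵢ log₁₀ pᵢ term (working shown to 5 dp, full precision carried): 0.07×(-1.15490)=-0.08084, 0.645×(-0.19044)=-0.12283, 0.04×(-1.39794)=-0.05592, 0.07×(-1.15490)=-0.08084, 0.005×(-2.30103)=-0.01151, 0.07×(-1.15490)=-0.08084, 0.025×(-1.60206)=-0.04005, 0.045×(-1.34679)=-0.06061, 0.03×(-1.52288)=-0.04569.
Sum = -0.57913, so H' = 0.579.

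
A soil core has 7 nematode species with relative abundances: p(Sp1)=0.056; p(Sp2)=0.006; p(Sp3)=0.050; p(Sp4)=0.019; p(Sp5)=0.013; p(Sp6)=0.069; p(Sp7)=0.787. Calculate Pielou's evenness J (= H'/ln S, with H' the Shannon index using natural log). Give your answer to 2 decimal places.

0.44

H' = −Σ pᵢ ln pᵢ = −((-0.1614) + (-0.0307) + (-0.1498) + (-0.0753) + (-0.0565) + (-0.1845) + (-0.1885)) = 0.8466 (working shown to 4 dp, full precision carried).
With S = 7 species, ln S = 1.9459, so J = 0.8466/1.9459 = 0.4351, i.e. 0.44 to 2 decimal places.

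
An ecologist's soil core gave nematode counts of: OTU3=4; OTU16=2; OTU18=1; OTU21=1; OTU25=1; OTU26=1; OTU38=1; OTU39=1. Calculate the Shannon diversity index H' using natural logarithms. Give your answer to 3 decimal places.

Total N = 4+2+1+1+1+1+1+1 = 12, so the proportions are 0.33333, 0.16667, 0.08333, 0.08333, 0.08333, 0.08333, 0.08333, 0.08333 (working shown to 5 dp, full precision carried).
Each pᵢ ln pᵢ term: 0.33333×(-1.09861)=-0.36620, 0.16667×(-1.79176)=-0.29863, 0.08333×(-2.48491)=-0.20708, 0.08333×(-2.48491)=-0.20708, 0.08333×(-2.48491)=-0.20708, 0.08333×(-2.48491)=-0.20708, 0.08333×(-2.48491)=-0.20708, 0.08333×(-2.48491)=-0.20708.
Sum = -1.90728, so H' = 1.907.

1.907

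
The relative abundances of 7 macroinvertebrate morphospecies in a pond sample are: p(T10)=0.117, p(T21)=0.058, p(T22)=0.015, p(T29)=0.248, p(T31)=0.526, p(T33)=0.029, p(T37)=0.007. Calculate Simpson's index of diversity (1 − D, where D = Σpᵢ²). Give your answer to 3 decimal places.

0.644

D = 0.117² + 0.058² + 0.015² + 0.248² + 0.526² + 0.029² + 0.007² = 0.01369 + 0.00336 + 0.00022 + 0.06150 + 0.27668 + 0.00084 + 0.00005 = 0.35635 (working shown to 5 dp, full precision carried).
So 1 − D = 0.64365, i.e. 0.644 to 3 decimal places.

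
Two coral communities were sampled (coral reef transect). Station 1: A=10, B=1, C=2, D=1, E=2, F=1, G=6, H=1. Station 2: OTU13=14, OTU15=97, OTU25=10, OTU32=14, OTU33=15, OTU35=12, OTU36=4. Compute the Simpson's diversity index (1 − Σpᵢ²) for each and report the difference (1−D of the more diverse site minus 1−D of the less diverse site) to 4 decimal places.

0.1163

Station 1: N=24, proportions 0.416667, 0.041667, 0.083333, 0.041667, 0.083333, 0.041667, 0.25, 0.041667, giving 1−D = 0.743056 (working shown to 6 dp, full precision carried).
Station 2: N=166, proportions 0.084337, 0.584337, 0.060241, 0.084337, 0.090361, 0.072289, 0.024096, giving 1−D = 0.626724.
Difference = |0.743056 − 0.626724| = 0.116332, i.e. 0.1163 to 4 decimal places.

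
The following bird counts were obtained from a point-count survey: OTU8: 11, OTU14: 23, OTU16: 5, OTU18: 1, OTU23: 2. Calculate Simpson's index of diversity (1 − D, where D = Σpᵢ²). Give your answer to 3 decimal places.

Total N = 11+23+5+1+2 = 42, so the proportions are 0.2619, 0.54762, 0.11905, 0.02381, 0.04762 (working shown to 5 dp, full precision carried).
D = 0.2619² + 0.54762² + 0.11905² + 0.02381² + 0.04762² = 0.06859 + 0.29989 + 0.01417 + 0.00057 + 0.00227 = 0.38549.
So 1 − D = 0.61451, i.e. 0.615 to 3 decimal places.

0.615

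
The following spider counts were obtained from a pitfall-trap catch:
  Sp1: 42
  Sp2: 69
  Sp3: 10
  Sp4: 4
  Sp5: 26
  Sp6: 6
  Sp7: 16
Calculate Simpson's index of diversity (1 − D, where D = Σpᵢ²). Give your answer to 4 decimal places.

Total N = 42+69+10+4+26+6+16 = 173, so the proportions are 0.242775, 0.398844, 0.057803, 0.023121, 0.150289, 0.034682, 0.092486 (working shown to 6 dp, full precision carried).
D = 0.242775² + 0.398844² + 0.057803² + 0.023121² + 0.150289² + 0.034682² + 0.092486² = 0.058939 + 0.159076 + 0.003341 + 0.000535 + 0.022587 + 0.001203 + 0.008554 = 0.254235.
So 1 − D = 0.745765, i.e. 0.7458 to 4 decimal places.

0.7458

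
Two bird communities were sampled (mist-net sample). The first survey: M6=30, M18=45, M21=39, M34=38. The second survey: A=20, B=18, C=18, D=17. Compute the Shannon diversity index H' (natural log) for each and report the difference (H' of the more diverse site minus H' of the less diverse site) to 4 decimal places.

0.0083

The first survey: N=152, proportions 0.197368, 0.296053, 0.256579, 0.25, giving H' = 1.376230 (working shown to 6 dp, full precision carried).
The second survey: N=73, proportions 0.273973, 0.246575, 0.246575, 0.232877, giving H' = 1.384533.
Difference = |1.376230 − 1.384533| = 0.008303, i.e. 0.0083 to 4 decimal places.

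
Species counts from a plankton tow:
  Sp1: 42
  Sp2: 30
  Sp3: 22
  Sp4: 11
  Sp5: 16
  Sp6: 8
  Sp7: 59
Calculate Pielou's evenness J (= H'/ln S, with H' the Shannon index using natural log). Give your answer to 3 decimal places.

Total N = 42+30+22+11+16+8+59 = 188, so the proportions are 0.2234, 0.15957, 0.11702, 0.05851, 0.08511, 0.04255, 0.31383 (working shown to 5 dp, full precision carried).
H' = −Σ pᵢ ln pᵢ = −((-0.33483) + (-0.29286) + (-0.25106) + (-0.16609) + (-0.20969) + (-0.13434) + (-0.36370)) = 1.75256.
With S = 7 species, ln S = 1.94591, so J = 1.75256/1.94591 = 0.90064, i.e. 0.901 to 3 decimal places.

0.901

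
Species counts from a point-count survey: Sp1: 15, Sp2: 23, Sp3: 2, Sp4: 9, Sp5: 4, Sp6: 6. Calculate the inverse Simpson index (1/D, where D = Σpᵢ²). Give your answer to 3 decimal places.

3.907

Total N = 15+23+2+9+4+6 = 59, so the proportions are 0.2542373, 0.3898305, 0.0338983, 0.1525424, 0.0677966, 0.1016949 (working shown to 7 dp, full precision carried).
D = 0.2542373² + 0.3898305² + 0.0338983² + 0.1525424² + 0.0677966² + 0.1016949² = 0.0646366 + 0.1519678 + 0.0011491 + 0.0232692 + 0.0045964 + 0.0103419 = 0.2559609.
So 1/D = 3.90685, i.e. 3.907 to 3 decimal places.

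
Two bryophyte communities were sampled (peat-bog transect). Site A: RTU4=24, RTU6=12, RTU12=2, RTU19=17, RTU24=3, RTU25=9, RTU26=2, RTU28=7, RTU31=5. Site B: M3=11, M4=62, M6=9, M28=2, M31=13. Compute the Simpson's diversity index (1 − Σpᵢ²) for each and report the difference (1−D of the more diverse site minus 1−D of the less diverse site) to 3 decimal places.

0.268

Site A: N=81, proportions 0.2963, 0.14815, 0.02469, 0.20988, 0.03704, 0.11111, 0.02469, 0.08642, 0.06173, giving 1−D = 0.82000 (working shown to 5 dp, full precision carried).
Site B: N=97, proportions 0.1134, 0.63918, 0.09278, 0.02062, 0.13402, giving 1−D = 0.55160.
Difference = |0.82000 − 0.55160| = 0.26840, i.e. 0.268 to 3 decimal places.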